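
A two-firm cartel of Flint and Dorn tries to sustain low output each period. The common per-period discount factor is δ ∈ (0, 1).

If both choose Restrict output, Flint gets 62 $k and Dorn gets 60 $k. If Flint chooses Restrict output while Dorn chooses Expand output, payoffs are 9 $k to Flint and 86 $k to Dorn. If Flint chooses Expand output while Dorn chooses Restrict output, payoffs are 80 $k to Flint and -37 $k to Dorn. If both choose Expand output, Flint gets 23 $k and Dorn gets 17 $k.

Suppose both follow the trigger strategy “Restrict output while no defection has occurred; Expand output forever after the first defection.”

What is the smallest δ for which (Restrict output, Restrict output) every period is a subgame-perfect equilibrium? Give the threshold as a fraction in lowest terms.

Flint: cooperation gives 62 each period; deviation gives 80 once then 23 forever.
  62/(1−δ) ≥ 80 + 23δ/(1−δ) ⇒ δ ≥ 18/57 = 6/19.
Dorn: cooperation gives 60 each period; deviation gives 86 once then 17 forever.
  δ ≥ 26/69.
Both must hold, so the binding constraint is Dorn's: δ ≥ 26/69.

26/69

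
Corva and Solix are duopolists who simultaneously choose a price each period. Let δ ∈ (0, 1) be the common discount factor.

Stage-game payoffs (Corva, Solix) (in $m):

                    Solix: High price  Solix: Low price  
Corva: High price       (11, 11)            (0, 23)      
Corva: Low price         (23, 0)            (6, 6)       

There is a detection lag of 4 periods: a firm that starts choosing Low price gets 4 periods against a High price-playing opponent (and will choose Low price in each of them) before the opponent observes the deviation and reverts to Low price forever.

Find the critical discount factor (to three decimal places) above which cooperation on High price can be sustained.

A deviator earns 23 for 4 periods, then 6 forever; cooperating earns 11 forever. Multiplying the IC by (1−δ):
11 ≥ 23(1−δ^4) + 6δ^4, so 17·δ^4 ≥ 12 and δ^4 ≥ 12/17.
δ ≥ (12/17)^(1/4) ≈ 0.917.

0.917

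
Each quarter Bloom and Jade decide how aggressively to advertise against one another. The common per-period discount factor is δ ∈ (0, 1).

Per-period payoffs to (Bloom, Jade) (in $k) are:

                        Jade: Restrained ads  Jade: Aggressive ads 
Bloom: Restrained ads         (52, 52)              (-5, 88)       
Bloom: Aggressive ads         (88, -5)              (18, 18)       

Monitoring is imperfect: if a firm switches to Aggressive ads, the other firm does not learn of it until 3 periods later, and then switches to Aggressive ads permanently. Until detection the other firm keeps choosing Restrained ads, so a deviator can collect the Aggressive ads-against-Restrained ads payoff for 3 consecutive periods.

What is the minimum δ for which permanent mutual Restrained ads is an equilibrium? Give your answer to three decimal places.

0.801

The best deviation is to choose Aggressive ads for all 3 undetected periods, earning 88 each, then 18 forever once detected.
Deviation value: 88(1−δ^3)/(1−δ) + 18δ^3/(1−δ); cooperation value: 52/(1−δ).
IC: 52 ≥ 88(1−δ^3) + 18δ^3 = 88 − 70δ^3.
So δ^3 ≥ 36/70 = 18/35, giving δ ≥ (18/35)^(1/3) ≈ 0.801.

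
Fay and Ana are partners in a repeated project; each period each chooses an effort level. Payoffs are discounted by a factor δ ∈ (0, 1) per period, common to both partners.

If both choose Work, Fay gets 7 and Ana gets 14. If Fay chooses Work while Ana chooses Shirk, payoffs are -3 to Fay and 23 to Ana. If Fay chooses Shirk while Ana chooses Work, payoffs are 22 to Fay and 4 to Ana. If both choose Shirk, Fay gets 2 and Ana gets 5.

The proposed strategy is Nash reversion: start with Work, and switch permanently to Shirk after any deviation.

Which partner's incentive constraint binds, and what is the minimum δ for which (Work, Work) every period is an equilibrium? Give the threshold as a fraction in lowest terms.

Fay; δ ≥ 3/4

Fay's threshold: (22−7)/(22−2) = 3/4.
Ana's threshold: (23−14)/(23−5) = 1/2.
3/4 > 1/2, so Fay binds and δ* = 3/4.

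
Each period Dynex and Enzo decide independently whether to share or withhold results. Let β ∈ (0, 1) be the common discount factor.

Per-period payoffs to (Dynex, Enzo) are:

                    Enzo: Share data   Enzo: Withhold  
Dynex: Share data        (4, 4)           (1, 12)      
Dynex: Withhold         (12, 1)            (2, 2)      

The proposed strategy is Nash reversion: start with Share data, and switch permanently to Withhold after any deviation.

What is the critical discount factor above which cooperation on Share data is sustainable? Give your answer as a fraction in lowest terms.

Under grim trigger the critical discount factor is (T−C)/(T−P) with T = 12, C = 4, P = 2.
β* = (12−4)/(12−2) = 8/10 = 4/5.

4/5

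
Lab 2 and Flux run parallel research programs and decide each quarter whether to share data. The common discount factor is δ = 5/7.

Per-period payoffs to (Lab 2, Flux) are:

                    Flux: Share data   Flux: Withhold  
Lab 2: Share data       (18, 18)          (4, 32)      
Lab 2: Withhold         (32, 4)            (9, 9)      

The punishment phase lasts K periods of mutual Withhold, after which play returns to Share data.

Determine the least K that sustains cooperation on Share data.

3

No profitable deviation requires (18−9)(δ+…+δ^K) ≥ 32−18, i.e. δ+…+δ^K ≥ 14/9 ≈ 1.5556.
With δ = 5/7, the partial sums are K=1: 0.7143, K=2: 1.2245, K=3: 1.5889.
K = 3 is the first length at which the sum reaches 1.5556.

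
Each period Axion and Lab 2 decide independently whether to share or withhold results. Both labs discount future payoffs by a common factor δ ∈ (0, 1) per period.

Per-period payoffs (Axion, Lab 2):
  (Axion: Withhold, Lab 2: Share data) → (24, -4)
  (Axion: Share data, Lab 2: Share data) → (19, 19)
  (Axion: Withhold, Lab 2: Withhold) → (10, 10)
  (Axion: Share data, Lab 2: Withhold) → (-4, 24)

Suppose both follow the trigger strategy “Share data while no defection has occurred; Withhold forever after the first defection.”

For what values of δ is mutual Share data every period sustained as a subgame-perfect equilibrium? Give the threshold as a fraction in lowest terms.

One-period gain from deviating is 24 − 19 = 5. The loss is 19 − 10 = 9 in every subsequent period, with present value 9·δ/(1−δ).
Deviation is unprofitable when 9·δ/(1−δ) ≥ 5, i.e. δ/(1−δ) ≥ 5/9.
Equivalently δ ≥ 5/(5+9) = 5/14.

5/14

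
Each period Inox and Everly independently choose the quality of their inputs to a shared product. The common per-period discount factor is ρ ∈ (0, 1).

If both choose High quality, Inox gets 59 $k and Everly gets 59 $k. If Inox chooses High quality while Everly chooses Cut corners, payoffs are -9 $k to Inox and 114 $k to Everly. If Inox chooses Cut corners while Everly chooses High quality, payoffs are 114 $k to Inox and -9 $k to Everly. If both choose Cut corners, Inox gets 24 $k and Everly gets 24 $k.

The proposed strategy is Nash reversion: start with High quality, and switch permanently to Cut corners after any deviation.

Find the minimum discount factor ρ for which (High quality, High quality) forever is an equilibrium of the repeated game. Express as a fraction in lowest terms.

One-period gain from deviating is 114 − 59 = 55. The loss is 59 − 24 = 35 in every subsequent period, with present value 35·ρ/(1−ρ).
Deviation is unprofitable when 35·ρ/(1−ρ) ≥ 55, i.e. ρ/(1−ρ) ≥ 11/7.
Equivalently ρ ≥ 55/(55+35) = 11/18.

11/18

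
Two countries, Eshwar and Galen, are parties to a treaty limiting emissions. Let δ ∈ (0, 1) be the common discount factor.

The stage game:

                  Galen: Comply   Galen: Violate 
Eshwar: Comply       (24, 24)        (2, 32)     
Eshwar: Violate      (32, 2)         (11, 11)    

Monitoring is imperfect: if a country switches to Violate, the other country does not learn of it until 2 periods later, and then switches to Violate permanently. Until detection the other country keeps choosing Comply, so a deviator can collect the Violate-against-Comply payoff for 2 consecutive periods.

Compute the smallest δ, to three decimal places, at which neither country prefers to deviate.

Deviating for the 2 undetected periods gains 32−24 = 8 per period over cooperation, then loses 24−11 = 13 per period forever once punishment starts.
Gain: 8(1 + δ + … + δ^1); loss: 13·δ^2/(1−δ).
No profitable deviation ⇔ 8(1−δ^2) ≤ 13·δ^2, i.e. δ^2 ≥ 8/(8+13) = 8/21.
Hence δ ≥ (8/21)^(1/2) ≈ 0.617.

0.617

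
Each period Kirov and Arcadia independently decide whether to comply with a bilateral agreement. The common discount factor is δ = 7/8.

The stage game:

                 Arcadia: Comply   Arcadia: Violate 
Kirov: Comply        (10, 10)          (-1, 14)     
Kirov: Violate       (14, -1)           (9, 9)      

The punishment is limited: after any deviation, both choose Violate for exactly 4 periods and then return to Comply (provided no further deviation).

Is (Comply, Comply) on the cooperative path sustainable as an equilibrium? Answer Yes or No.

No

A one-shot deviation gives 14 now, then 9 for 4 periods, then back to 10.
Gain from deviating: (14−10) today; loss: (10−9) in each of the next 4 periods.
No-deviation condition: (10−9)(δ+…+δ^4) ≥ 14−10, i.e. δ+…+δ^4 ≥ 4.
At δ = 7/8: δ+…+δ^4 = 2.8967 < 4.0000.
So cooperation is not sustainable.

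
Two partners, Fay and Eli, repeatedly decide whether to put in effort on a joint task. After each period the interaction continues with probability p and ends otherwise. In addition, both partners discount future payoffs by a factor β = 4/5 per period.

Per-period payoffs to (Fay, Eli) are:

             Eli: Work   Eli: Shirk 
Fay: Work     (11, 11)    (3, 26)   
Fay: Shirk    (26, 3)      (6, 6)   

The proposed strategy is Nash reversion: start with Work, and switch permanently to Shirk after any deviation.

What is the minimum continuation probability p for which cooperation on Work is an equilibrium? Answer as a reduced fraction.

15/16

Expected continuation weight on next period's payoff is β·p = 4/5·p, which plays the role of the discount factor.
Cooperation requires 4/5·p ≥ (26−11)/(26−6) = 3/4, hence p ≥ 15/16.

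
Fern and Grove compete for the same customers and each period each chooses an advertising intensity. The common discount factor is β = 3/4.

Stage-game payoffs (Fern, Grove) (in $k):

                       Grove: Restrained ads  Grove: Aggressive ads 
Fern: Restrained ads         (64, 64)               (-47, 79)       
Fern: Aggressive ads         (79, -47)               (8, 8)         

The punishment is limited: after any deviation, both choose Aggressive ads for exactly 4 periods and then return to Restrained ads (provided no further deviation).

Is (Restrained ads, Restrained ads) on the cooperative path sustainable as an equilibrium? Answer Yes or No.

IC: β+…+β^4 ≥ (79−64)/(64−8) = 15/56.
At β = 3/4: partial sum = 2.0508 ≥ 0.2679. Cooperation sustainable.

Yes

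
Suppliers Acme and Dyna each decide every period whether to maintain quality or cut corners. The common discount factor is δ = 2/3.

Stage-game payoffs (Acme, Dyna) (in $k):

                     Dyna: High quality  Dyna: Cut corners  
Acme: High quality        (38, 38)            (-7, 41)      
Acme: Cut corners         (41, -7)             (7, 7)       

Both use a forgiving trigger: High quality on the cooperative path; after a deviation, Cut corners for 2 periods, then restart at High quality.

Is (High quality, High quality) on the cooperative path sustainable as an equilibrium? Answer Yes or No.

Yes

Comparing payoff streams over the 3 periods until play realigns: cooperate → 38(1+δ+…+δ^2); deviate → 41 + 7(δ+…+δ^2).
Cooperation is sustained iff (38−7)(δ+…+δ^2) ≥ 41−38.
δ+…+δ^2 = 2/3·(1−(2/3)^2)/(1−2/3) = 1.1111, and (41−38)/(38−7) = 0.0968.
1.1111 ≥ 0.0968, so cooperation is sustainable.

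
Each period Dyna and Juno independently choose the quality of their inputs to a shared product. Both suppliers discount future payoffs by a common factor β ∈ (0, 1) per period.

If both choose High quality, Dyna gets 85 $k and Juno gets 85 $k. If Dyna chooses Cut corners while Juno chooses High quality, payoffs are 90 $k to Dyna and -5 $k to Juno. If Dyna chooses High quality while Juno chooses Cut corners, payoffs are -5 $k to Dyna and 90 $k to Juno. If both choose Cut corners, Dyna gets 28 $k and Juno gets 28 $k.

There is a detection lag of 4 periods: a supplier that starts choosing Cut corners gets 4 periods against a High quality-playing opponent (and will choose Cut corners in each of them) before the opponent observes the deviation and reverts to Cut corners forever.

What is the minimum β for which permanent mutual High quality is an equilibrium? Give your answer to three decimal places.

A deviator earns 90 for 4 periods, then 28 forever; cooperating earns 85 forever. Multiplying the IC by (1−β):
85 ≥ 90(1−β^4) + 28β^4, so 62·β^4 ≥ 5 and β^4 ≥ 5/62.
β ≥ (5/62)^(1/4) ≈ 0.533.

0.533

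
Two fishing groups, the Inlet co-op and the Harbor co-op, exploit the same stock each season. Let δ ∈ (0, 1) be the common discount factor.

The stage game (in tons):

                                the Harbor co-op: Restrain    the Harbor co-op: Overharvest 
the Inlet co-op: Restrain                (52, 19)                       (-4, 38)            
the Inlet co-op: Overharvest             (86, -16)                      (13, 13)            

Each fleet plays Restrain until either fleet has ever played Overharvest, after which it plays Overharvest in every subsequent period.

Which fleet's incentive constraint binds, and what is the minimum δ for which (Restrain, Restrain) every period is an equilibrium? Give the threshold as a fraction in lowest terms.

the Inlet co-op: cooperation gives 52 each period; deviation gives 86 once then 13 forever.
  52/(1−δ) ≥ 86 + 13δ/(1−δ) ⇒ δ ≥ 34/73.
the Harbor co-op: cooperation gives 19 each period; deviation gives 38 once then 13 forever.
  δ ≥ 19/25.
Both must hold, so the binding constraint is the Harbor co-op's: δ ≥ 19/25.

the Harbor co-op; δ ≥ 19/25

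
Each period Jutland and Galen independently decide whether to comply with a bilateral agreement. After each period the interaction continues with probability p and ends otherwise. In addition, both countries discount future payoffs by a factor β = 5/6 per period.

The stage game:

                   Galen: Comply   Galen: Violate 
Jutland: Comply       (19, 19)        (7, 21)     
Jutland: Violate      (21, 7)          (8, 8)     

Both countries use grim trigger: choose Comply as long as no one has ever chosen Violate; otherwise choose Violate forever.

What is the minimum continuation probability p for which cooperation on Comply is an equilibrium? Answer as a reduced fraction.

With continuation probability p and discount β, the effective per-period discount factor is βp.
Grim-trigger IC: βp ≥ (21−19)/(21−8) = 2/13.
So p ≥ (2/13)/(5/6) = 12/65.

12/65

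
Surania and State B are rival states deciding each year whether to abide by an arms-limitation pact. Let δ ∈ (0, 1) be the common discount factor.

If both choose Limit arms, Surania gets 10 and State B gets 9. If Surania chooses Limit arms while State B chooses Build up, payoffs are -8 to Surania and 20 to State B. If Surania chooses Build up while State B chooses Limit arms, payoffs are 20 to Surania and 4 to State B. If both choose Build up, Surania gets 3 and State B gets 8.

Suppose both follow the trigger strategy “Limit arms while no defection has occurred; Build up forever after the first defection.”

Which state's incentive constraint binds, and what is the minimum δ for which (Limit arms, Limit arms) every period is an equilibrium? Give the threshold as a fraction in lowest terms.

State B; δ ≥ 11/12

For Surania: deviation gain 20−10 = 10, per-period punishment loss 10−3 = 7. IC gives δ ≥ 10/17.
For State B: gain 11, loss 1 per period, so δ ≥ 11/12.
The tighter constraint is State B's, so cooperation needs δ ≥ 11/12.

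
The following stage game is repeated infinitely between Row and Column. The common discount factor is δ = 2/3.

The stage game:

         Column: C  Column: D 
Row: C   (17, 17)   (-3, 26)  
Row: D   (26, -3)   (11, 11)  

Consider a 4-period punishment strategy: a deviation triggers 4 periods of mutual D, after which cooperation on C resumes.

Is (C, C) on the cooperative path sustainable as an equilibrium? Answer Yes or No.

Yes

Comparing payoff streams over the 5 periods until play realigns: cooperate → 17(1+δ+…+δ^4); deviate → 26 + 11(δ+…+δ^4).
Cooperation is sustained iff (17−11)(δ+…+δ^4) ≥ 26−17.
δ+…+δ^4 = 2/3·(1−(2/3)^4)/(1−2/3) = 1.6049, and (26−17)/(17−11) = 1.5000.
1.6049 ≥ 1.5000, so cooperation is sustainable.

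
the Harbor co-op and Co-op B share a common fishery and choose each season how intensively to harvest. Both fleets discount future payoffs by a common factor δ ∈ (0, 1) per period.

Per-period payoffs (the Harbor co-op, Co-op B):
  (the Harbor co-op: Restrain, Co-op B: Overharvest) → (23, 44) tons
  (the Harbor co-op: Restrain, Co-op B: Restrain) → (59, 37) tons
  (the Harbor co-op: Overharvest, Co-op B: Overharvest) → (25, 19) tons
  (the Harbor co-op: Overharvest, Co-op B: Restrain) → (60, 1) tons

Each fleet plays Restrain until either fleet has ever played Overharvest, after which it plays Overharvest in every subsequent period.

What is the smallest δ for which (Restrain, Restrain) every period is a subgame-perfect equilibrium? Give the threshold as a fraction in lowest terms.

7/25

the Harbor co-op: cooperation gives 59 each period; deviation gives 60 once then 25 forever.
  59/(1−δ) ≥ 60 + 25δ/(1−δ) ⇒ δ ≥ 1/35.
Co-op B: cooperation gives 37 each period; deviation gives 44 once then 19 forever.
  δ ≥ 7/25.
Both must hold, so the binding constraint is Co-op B's: δ ≥ 7/25.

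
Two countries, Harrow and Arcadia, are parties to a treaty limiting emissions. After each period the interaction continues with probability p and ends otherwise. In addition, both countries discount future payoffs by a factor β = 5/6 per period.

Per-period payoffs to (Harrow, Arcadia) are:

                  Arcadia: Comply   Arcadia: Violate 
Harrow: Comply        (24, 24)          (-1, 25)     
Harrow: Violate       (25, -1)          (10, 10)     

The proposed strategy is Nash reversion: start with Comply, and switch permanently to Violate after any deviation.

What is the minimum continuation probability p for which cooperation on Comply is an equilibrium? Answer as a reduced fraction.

With continuation probability p and discount β, the effective per-period discount factor is βp.
Grim-trigger IC: βp ≥ (25−24)/(25−10) = 1/15.
So p ≥ (1/15)/(5/6) = 2/25.

2/25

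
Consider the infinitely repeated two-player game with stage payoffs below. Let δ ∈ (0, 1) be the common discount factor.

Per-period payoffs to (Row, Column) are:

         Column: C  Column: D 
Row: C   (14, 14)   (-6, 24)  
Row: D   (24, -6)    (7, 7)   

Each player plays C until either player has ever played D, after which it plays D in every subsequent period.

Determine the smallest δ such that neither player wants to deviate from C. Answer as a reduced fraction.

One-period gain from deviating is 24 − 14 = 10. The loss is 14 − 7 = 7 in every subsequent period, with present value 7·δ/(1−δ).
Deviation is unprofitable when 7·δ/(1−δ) ≥ 10, i.e. δ/(1−δ) ≥ 10/7.
Equivalently δ ≥ 10/(10+7) = 10/17.

10/17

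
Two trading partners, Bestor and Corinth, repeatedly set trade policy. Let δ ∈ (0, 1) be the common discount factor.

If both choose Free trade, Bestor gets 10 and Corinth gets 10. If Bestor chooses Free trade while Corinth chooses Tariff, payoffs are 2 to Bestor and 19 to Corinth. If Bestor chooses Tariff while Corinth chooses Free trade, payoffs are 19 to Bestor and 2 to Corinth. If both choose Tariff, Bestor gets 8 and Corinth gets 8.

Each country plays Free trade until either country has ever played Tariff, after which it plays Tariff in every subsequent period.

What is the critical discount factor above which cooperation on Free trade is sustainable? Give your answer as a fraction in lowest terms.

Cooperation forever yields 10 each period: 10/(1−δ).
Deviating yields 19 once, then 8 forever: 19 + 8δ/(1−δ).
No profitable deviation requires 10/(1−δ) ≥ 19 + 8δ/(1−δ).
Multiplying by (1−δ): 10 ≥ 19(1−δ) + 8δ = 19 − 11δ.
So 11δ ≥ 9, i.e. δ ≥ 9/11.

9/11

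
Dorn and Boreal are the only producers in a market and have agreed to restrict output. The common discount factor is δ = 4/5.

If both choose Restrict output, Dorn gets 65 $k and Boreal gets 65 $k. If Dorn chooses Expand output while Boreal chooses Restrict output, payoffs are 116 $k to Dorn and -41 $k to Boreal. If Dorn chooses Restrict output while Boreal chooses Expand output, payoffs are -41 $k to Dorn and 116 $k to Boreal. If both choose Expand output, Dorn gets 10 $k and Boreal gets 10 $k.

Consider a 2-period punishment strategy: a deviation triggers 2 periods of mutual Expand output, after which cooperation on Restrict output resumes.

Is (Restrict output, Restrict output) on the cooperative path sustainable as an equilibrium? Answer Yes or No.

Comparing payoff streams over the 3 periods until play realigns: cooperate → 65(1+δ+…+δ^2); deviate → 116 + 10(δ+…+δ^2).
Cooperation is sustained iff (65−10)(δ+…+δ^2) ≥ 116−65.
δ+…+δ^2 = 4/5·(1−(4/5)^2)/(1−4/5) = 1.4400, and (116−65)/(65−10) = 0.9273.
1.4400 ≥ 0.9273, so cooperation is sustainable.

Yes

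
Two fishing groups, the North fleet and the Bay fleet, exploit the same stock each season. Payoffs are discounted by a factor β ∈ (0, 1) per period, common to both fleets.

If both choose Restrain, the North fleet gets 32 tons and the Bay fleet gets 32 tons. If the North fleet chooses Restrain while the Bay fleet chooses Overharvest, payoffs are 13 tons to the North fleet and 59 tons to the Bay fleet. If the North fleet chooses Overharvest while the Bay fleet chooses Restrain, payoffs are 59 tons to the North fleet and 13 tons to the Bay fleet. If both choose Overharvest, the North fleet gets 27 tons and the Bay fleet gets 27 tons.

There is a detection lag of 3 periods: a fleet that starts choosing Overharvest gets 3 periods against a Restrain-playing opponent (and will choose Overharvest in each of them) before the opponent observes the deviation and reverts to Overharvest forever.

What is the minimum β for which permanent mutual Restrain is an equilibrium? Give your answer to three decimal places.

The best deviation is to choose Overharvest for all 3 undetected periods, earning 59 each, then 27 forever once detected.
Deviation value: 59(1−β^3)/(1−β) + 27β^3/(1−β); cooperation value: 32/(1−β).
IC: 32 ≥ 59(1−β^3) + 27β^3 = 59 − 32β^3.
So β^3 ≥ 27/32, giving β ≥ (27/32)^(1/3) ≈ 0.945.

0.945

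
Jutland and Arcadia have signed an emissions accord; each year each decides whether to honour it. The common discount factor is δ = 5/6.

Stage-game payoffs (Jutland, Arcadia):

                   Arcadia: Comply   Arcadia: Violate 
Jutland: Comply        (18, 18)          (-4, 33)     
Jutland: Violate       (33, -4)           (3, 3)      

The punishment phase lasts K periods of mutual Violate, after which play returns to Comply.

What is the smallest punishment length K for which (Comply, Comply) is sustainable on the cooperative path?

2

Need Σ_{k=1}^{K} δ^k ≥ (33−18)/(18−3) = 1.0000 at δ = 5/6.
At K = 1 the sum is 0.8333 < 1.0000; at K = 2 it is 1.5278 ≥ 1.0000.
So the minimum punishment length is K = 2.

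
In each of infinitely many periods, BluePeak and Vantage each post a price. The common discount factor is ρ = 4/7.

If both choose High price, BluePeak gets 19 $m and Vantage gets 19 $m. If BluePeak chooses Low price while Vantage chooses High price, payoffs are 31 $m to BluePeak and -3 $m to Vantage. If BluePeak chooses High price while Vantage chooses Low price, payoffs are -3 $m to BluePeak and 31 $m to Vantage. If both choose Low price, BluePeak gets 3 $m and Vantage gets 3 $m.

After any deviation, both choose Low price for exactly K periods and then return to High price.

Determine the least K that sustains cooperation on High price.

IC: ρ(1−ρ^K)/(1−ρ) ≥ (31−19)/(19−3) = 3/4.
With ρ = 4/7: need 1 − ρ^K ≥ 3/4·(1−4/7)/(4/7), i.e. ρ^K ≤ 0.4375.
Since (4/7)^1 = 0.5714 and (4/7)^2 = 0.3265, the smallest such K is 2.

2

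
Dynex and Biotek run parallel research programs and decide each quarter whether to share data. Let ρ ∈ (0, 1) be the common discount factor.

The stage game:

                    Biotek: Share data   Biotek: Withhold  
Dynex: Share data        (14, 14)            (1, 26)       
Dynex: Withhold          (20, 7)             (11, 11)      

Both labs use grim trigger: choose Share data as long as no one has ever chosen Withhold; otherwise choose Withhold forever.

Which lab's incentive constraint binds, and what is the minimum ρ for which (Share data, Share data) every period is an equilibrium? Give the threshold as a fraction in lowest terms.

For Dynex: deviation gain 20−14 = 6, per-period punishment loss 14−11 = 3. IC gives ρ ≥ 6/9 = 2/3.
For Biotek: gain 12, loss 3 per period, so ρ ≥ 12/15 = 4/5.
The tighter constraint is Biotek's, so cooperation needs ρ ≥ 4/5.

Biotek; ρ ≥ 4/5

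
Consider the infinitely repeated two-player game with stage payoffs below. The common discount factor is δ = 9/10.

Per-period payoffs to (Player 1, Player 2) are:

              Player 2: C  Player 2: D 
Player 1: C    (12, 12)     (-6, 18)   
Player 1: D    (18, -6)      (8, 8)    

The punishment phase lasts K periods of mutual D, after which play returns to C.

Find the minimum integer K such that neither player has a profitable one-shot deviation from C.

Need Σ_{k=1}^{K} δ^k ≥ (18−12)/(12−8) = 1.5000 at δ = 9/10.
At K = 1 the sum is 0.9000 < 1.5000; at K = 2 it is 1.7100 ≥ 1.5000.
So the minimum punishment length is K = 2.

2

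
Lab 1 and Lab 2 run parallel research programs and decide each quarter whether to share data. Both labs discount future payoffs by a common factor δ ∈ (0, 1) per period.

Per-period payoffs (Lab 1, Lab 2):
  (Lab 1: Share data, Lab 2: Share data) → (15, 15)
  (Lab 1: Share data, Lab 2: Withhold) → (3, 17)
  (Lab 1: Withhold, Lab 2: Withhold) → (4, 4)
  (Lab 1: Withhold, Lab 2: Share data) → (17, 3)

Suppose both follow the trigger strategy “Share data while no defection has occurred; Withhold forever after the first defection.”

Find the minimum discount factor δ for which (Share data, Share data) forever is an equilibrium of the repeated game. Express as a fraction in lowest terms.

One-period gain from deviating is 17 − 15 = 2. The loss is 15 − 4 = 11 in every subsequent period, with present value 11·δ/(1−δ).
Deviation is unprofitable when 11·δ/(1−δ) ≥ 2, i.e. δ/(1−δ) ≥ 2/11.
Equivalently δ ≥ 2/(2+11) = 2/13.

2/13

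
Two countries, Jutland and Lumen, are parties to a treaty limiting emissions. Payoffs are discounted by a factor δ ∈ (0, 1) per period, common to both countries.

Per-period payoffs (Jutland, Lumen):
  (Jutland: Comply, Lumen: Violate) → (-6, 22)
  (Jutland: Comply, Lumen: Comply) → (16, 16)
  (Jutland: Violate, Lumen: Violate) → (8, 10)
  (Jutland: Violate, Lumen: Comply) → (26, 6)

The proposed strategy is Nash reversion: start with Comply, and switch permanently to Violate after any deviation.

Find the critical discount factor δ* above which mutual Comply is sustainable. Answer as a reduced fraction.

Jutland: cooperation gives 16 each period; deviation gives 26 once then 8 forever.
  16/(1−δ) ≥ 26 + 8δ/(1−δ) ⇒ δ ≥ 10/18 = 5/9.
Lumen: cooperation gives 16 each period; deviation gives 22 once then 10 forever.
  δ ≥ 6/12 = 1/2.
Both must hold, so the binding constraint is Jutland's: δ ≥ 5/9.

5/9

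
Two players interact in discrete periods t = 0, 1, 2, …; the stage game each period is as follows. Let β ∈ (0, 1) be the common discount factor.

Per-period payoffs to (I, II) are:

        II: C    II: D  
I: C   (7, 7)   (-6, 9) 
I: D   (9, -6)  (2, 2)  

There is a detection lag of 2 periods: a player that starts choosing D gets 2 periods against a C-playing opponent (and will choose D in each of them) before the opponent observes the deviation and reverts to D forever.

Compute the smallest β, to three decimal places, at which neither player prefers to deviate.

0.535

Deviating for the 2 undetected periods gains 9−7 = 2 per period over cooperation, then loses 7−2 = 5 per period forever once punishment starts.
Gain: 2(1 + β + … + β^1); loss: 5·β^2/(1−β).
No profitable deviation ⇔ 2(1−β^2) ≤ 5·β^2, i.e. β^2 ≥ 2/(2+5) = 2/7.
Hence β ≥ (2/7)^(1/2) ≈ 0.535.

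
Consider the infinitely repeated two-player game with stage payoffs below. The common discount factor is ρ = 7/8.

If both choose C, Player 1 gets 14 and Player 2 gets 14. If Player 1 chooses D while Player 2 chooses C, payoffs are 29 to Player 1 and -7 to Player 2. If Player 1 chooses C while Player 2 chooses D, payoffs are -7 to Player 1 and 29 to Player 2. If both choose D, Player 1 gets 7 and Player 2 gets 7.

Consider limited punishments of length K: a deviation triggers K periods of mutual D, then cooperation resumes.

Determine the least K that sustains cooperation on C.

IC: ρ(1−ρ^K)/(1−ρ) ≥ (29−14)/(14−7) = 15/7.
With ρ = 7/8: need 1 − ρ^K ≥ 15/7·(1−7/8)/(7/8), i.e. ρ^K ≤ 0.6939.
Since (7/8)^2 = 0.7656 and (7/8)^3 = 0.6699, the smallest such K is 3.

3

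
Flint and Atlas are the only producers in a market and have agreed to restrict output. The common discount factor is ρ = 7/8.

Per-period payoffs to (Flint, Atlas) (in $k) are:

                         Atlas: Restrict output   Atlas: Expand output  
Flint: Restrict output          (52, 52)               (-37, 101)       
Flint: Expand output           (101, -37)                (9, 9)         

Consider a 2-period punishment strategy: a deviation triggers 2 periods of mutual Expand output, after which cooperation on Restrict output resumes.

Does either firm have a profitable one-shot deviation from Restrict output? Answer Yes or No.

No

A one-shot deviation gives 101 now, then 9 for 2 periods, then back to 52.
Gain from deviating: (101−52) today; loss: (52−9) in each of the next 2 periods.
No-deviation condition: (52−9)(ρ+…+ρ^2) ≥ 101−52, i.e. ρ+…+ρ^2 ≥ 49/43.
At ρ = 7/8: ρ+…+ρ^2 = 1.6406 ≥ 1.1395.
So cooperation is sustainable.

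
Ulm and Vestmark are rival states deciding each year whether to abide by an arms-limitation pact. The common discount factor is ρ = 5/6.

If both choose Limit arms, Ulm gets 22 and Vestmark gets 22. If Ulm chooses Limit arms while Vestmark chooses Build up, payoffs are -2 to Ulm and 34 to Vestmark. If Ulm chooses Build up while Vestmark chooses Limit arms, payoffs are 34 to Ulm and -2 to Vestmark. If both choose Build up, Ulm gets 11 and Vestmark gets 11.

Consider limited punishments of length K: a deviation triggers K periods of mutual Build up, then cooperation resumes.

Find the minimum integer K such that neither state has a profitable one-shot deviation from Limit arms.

2

IC: ρ(1−ρ^K)/(1−ρ) ≥ (34−22)/(22−11) = 12/11.
With ρ = 5/6: need 1 − ρ^K ≥ 12/11·(1−5/6)/(5/6), i.e. ρ^K ≤ 0.7818.
Since (5/6)^1 = 0.8333 and (5/6)^2 = 0.6944, the smallest such K is 2.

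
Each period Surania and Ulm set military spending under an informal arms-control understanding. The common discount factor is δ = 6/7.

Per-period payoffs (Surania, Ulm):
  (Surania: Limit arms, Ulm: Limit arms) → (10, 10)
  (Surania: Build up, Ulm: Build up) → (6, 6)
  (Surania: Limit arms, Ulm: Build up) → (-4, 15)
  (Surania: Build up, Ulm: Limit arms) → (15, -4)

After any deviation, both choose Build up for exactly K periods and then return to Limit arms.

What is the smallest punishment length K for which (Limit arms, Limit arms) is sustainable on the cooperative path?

2

No profitable deviation requires (10−6)(δ+…+δ^K) ≥ 15−10, i.e. δ+…+δ^K ≥ 5/4 ≈ 1.2500.
With δ = 6/7, the partial sums are K=1: 0.8571, K=2: 1.5918.
K = 2 is the first length at which the sum reaches 1.2500.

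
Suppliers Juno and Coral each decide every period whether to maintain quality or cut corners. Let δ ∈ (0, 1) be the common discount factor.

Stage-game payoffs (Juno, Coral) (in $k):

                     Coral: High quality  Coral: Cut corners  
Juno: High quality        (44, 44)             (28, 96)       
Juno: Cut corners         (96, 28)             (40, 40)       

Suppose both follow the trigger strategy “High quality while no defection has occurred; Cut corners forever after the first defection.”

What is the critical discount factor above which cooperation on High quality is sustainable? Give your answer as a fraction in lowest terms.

13/14

Cooperation forever yields 44 each period: 44/(1−δ).
Deviating yields 96 once, then 40 forever: 96 + 40δ/(1−δ).
No profitable deviation requires 44/(1−δ) ≥ 96 + 40δ/(1−δ).
Multiplying by (1−δ): 44 ≥ 96(1−δ) + 40δ = 96 − 56δ.
So 56δ ≥ 52, i.e. δ ≥ 52/56 = 13/14.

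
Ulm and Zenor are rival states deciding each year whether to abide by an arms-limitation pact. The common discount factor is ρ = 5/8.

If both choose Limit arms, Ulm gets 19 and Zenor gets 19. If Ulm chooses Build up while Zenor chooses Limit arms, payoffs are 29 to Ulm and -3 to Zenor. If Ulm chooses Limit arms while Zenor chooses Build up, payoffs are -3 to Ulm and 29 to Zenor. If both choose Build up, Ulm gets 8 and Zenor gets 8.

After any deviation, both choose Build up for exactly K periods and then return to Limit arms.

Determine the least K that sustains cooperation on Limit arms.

2

Need Σ_{k=1}^{K} ρ^k ≥ (29−19)/(19−8) = 0.9091 at ρ = 5/8.
At K = 1 the sum is 0.6250 < 0.9091; at K = 2 it is 1.0156 ≥ 0.9091.
So the minimum punishment length is K = 2.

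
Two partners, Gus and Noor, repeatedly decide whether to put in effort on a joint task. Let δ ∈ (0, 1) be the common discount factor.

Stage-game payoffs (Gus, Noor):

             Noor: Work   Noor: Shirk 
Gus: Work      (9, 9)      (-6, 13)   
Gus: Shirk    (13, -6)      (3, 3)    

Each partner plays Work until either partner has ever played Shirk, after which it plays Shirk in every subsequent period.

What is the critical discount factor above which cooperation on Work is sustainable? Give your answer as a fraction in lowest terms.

Under grim trigger the critical discount factor is (T−C)/(T−P) with T = 13, C = 9, P = 3.
δ* = (13−9)/(13−3) = 4/10 = 2/5.

2/5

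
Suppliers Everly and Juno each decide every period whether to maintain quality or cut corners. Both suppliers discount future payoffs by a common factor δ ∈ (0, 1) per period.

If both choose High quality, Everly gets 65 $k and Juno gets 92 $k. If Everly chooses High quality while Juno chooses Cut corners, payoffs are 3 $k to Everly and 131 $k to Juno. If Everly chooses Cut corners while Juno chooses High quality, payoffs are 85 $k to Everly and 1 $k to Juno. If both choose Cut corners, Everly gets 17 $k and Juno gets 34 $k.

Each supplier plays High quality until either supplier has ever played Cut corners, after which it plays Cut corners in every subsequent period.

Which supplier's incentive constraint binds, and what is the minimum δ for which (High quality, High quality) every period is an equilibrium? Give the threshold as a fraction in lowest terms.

For Everly: deviation gain 85−65 = 20, per-period punishment loss 65−17 = 48. IC gives δ ≥ 20/68 = 5/17.
For Juno: gain 39, loss 58 per period, so δ ≥ 39/97.
The tighter constraint is Juno's, so cooperation needs δ ≥ 39/97.

Juno; δ ≥ 39/97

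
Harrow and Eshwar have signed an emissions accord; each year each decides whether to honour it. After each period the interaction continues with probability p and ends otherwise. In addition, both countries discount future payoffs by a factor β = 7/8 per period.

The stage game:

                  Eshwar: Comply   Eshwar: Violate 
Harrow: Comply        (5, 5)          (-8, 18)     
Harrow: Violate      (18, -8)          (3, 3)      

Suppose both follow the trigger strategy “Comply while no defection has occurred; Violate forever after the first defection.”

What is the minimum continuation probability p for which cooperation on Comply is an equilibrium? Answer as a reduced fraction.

With continuation probability p and discount β, the effective per-period discount factor is βp.
Grim-trigger IC: βp ≥ (18−5)/(18−3) = 13/15.
So p ≥ (13/15)/(7/8) = 104/105.

104/105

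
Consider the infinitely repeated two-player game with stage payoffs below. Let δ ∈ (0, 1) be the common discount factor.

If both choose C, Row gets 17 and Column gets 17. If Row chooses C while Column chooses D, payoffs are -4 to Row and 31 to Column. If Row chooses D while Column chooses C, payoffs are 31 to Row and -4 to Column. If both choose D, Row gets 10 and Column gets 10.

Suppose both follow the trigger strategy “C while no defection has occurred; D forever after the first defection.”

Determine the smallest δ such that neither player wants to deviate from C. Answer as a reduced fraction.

17/(1−δ) ≥ 31 + 10δ/(1−δ)
17 ≥ 31 − 21δ
δ ≥ 14/21 = 2/3.

2/3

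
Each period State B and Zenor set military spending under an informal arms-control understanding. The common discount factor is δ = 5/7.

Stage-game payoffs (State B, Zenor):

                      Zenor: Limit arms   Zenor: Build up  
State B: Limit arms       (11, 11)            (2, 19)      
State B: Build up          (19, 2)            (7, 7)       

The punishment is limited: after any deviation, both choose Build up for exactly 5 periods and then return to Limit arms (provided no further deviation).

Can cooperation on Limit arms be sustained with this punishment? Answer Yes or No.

IC: δ+…+δ^5 ≥ (19−11)/(11−7) = 2.
At δ = 5/7: partial sum = 2.0352 ≥ 2.0000. Cooperation sustainable.

Yes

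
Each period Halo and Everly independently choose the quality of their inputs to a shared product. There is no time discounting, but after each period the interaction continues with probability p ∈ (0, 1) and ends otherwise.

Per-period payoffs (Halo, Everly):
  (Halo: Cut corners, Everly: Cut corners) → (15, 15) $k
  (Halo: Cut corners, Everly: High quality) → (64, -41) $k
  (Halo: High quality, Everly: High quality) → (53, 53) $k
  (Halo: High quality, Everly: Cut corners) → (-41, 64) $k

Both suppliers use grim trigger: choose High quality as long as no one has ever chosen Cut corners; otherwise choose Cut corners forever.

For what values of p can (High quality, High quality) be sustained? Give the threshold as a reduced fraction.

Expected cooperation value is 53 + p·53 + p²·53 + … = 53/(1−p); deviation gives 64 + p·15/(1−p).
53 ≥ 64(1−p) + 15p ⇒ 49p ≥ 11 ⇒ p ≥ 11/49.

11/49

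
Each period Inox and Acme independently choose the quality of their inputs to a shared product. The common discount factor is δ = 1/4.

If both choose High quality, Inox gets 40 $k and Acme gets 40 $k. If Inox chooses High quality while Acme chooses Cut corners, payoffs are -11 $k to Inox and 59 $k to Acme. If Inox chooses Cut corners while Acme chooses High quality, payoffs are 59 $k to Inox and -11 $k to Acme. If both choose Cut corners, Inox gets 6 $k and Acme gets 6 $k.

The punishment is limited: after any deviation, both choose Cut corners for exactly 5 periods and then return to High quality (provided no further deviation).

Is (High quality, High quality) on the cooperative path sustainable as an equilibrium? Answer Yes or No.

Comparing payoff streams over the 6 periods until play realigns: cooperate → 40(1+δ+…+δ^5); deviate → 59 + 6(δ+…+δ^5).
Cooperation is sustained iff (40−6)(δ+…+δ^5) ≥ 59−40.
δ+…+δ^5 = 1/4·(1−(1/4)^5)/(1−1/4) = 0.3330, and (59−40)/(40−6) = 0.5588.
0.3330 < 0.5588, so cooperation is not sustainable.

No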